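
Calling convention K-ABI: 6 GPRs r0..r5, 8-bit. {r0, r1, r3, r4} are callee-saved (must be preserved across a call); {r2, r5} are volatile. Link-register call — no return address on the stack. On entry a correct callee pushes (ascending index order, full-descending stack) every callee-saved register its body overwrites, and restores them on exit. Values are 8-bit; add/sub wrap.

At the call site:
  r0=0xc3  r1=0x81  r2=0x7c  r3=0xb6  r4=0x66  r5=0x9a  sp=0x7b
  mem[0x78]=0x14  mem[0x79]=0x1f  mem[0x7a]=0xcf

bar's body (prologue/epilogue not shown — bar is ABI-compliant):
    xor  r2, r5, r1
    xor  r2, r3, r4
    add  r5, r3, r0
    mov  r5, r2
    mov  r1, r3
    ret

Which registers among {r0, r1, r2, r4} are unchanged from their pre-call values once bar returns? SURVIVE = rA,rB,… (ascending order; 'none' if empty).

SURVIVE = r0,r1,r4

prologue: push r1 → mem[0x7a]=0x81, sp=0x7a
body[0] xor  r2, r5, r1 → r2=0x1b
body[1] xor  r2, r3, r4 → r2=0xd0
body[2] add  r5, r3, r0 → r5=0x79
body[3] mov  r5, r2 → r5=0xd0
body[4] mov  r1, r3 → r1=0xb6
epilogue: pop r1=0x81, sp=0x7b
r0: callee-saved, written=False
r1: callee-saved, written=True
r2: caller-saved, written=True
r4: callee-saved, written=False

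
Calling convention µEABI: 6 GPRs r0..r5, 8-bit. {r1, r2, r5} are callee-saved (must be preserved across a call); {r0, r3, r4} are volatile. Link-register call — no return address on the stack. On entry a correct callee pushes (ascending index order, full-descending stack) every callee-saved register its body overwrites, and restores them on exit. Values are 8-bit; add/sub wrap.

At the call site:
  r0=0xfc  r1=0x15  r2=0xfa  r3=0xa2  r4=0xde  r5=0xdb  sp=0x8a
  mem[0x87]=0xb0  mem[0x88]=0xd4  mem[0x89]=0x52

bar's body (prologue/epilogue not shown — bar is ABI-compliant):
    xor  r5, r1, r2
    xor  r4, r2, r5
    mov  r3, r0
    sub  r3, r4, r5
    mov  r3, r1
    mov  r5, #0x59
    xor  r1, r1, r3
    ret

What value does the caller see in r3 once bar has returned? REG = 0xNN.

prologue: push r1 → mem[0x89]=0x15, sp=0x89
prologue: push r5 → mem[0x88]=0xdb, sp=0x88
body[0] xor  r5, r1, r2 → r5=0xef
body[1] xor  r4, r2, r5 → r4=0x15
body[2] mov  r3, r0 → r3=0xfc
body[3] sub  r3, r4, r5 → r3=0x26
body[4] mov  r3, r1 → r3=0x15
body[5] mov  r5, #0x59 → r5=0x59
body[6] xor  r1, r1, r3 → r1=0x00
epilogue: pop r5=0xdb, sp=0x89
epilogue: pop r1=0x15, sp=0x8a
r3 is caller-saved → body value

REG = 0x15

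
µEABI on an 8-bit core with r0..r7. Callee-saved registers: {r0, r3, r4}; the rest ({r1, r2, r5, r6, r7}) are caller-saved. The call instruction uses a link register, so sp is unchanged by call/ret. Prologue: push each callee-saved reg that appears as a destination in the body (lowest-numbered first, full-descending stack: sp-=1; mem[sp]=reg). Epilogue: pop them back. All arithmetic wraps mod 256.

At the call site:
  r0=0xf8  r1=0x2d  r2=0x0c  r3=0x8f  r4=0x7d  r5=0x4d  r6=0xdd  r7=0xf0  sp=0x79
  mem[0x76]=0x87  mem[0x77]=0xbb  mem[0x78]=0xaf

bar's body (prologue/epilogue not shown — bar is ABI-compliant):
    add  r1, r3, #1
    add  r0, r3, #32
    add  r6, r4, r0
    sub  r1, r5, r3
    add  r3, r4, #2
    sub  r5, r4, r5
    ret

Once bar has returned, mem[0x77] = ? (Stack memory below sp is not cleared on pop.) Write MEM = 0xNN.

prologue: push r0 -> mem[0x78]=0xf8, sp=0x78
prologue: push r3 -> mem[0x77]=0x8f, sp=0x77
body[0] add  r1, r3, #1 -> r1=0x90
body[1] add  r0, r3, #32 -> r0=0xaf
body[2] add  r6, r4, r0 -> r6=0x2c
body[3] sub  r1, r5, r3 -> r1=0xbe
body[4] add  r3, r4, #2 -> r3=0x7f
body[5] sub  r5, r4, r5 -> r5=0x30
epilogue: pop r3=0x8f, sp=0x78
epilogue: pop r0=0xf8, sp=0x79
prologue pushed ['r0', 'r3'] at ['0x78', '0x77']

MEM = 0x8f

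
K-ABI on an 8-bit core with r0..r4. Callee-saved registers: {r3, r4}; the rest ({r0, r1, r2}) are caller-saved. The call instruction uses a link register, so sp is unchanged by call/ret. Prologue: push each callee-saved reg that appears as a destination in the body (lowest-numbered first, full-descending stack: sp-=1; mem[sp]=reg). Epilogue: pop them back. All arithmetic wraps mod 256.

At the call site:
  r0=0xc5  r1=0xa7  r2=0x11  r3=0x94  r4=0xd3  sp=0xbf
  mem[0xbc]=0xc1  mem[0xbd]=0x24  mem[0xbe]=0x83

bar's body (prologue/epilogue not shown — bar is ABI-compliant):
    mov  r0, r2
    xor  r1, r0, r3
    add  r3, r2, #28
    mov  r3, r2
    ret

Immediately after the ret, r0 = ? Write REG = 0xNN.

REG = 0x11

prologue: push r3 -> mem[0xbe]=0x94, sp=0xbe
body[0] mov  r0, r2 -> r0=0x11
body[1] xor  r1, r0, r3 -> r1=0x85
body[2] add  r3, r2, #28 -> r3=0x2d
body[3] mov  r3, r2 -> r3=0x11
epilogue: pop r3=0x94, sp=0xbf
r0 is caller-saved -> body value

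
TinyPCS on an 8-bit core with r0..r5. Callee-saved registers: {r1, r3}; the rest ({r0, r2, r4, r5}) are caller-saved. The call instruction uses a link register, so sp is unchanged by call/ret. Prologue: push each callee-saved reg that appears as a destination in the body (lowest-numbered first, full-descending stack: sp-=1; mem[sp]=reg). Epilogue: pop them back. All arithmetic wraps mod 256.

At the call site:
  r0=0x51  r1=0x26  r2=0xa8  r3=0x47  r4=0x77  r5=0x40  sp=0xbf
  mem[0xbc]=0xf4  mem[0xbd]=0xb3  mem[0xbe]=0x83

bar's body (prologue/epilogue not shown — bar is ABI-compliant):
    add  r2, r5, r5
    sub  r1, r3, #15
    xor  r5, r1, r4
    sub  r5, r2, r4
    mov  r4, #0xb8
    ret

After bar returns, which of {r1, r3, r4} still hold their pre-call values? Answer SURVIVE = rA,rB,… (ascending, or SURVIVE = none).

prologue: push r1 → mem[0xbe]=0x26, sp=0xbe
body[0] add  r2, r5, r5 → r2=0x80
body[1] sub  r1, r3, #15 → r1=0x38
body[2] xor  r5, r1, r4 → r5=0x4f
body[3] sub  r5, r2, r4 → r5=0x09
body[4] mov  r4, #0xb8 → r4=0xb8
epilogue: pop r1=0x26, sp=0xbf
r1: callee-saved, written=True
r3: callee-saved, written=False
r4: caller-saved, written=True

SURVIVE = r1,r3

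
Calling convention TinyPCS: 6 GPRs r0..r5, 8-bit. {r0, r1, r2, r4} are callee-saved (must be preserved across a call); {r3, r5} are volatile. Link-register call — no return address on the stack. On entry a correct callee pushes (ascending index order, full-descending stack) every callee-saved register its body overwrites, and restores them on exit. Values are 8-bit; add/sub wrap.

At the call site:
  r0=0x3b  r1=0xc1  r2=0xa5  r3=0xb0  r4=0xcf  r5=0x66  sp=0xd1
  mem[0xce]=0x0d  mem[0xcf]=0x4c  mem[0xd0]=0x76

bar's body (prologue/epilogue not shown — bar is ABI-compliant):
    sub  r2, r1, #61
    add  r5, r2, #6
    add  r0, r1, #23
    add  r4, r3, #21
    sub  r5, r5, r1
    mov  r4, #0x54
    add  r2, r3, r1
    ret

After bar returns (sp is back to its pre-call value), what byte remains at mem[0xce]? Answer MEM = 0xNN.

MEM = 0xcf

prologue: push r0 -> mem[0xd0]=0x3b, sp=0xd0
prologue: push r2 -> mem[0xcf]=0xa5, sp=0xcf
prologue: push r4 -> mem[0xce]=0xcf, sp=0xce
body[0] sub  r2, r1, #61 -> r2=0x84
body[1] add  r5, r2, #6 -> r5=0x8a
body[2] add  r0, r1, #23 -> r0=0xd8
body[3] add  r4, r3, #21 -> r4=0xc5
body[4] sub  r5, r5, r1 -> r5=0xc9
body[5] mov  r4, #0x54 -> r4=0x54
body[6] add  r2, r3, r1 -> r2=0x71
epilogue: pop r4=0xcf, sp=0xcf
epilogue: pop r2=0xa5, sp=0xd0
epilogue: pop r0=0x3b, sp=0xd1
prologue pushed ['r0', 'r2', 'r4'] at ['0xd0', '0xcf', '0xce']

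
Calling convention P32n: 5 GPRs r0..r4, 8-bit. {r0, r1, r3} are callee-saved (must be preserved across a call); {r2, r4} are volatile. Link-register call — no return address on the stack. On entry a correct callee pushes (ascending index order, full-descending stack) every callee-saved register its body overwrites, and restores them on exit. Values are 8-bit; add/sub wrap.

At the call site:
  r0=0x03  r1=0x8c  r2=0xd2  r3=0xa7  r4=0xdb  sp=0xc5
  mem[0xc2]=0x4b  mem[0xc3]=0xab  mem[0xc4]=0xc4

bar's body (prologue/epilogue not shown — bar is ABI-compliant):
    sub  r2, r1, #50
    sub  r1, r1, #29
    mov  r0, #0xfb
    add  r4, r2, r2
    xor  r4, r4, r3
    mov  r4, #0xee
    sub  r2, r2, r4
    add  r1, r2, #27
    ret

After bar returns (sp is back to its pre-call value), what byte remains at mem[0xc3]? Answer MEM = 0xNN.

prologue: push r0 → mem[0xc4]=0x03, sp=0xc4
prologue: push r1 → mem[0xc3]=0x8c, sp=0xc3
body[0] sub  r2, r1, #50 → r2=0x5a
body[1] sub  r1, r1, #29 → r1=0x6f
body[2] mov  r0, #0xfb → r0=0xfb
body[3] add  r4, r2, r2 → r4=0xb4
body[4] xor  r4, r4, r3 → r4=0x13
body[5] mov  r4, #0xee → r4=0xee
body[6] sub  r2, r2, r4 → r2=0x6c
body[7] add  r1, r2, #27 → r1=0x87
epilogue: pop r1=0x8c, sp=0xc4
epilogue: pop r0=0x03, sp=0xc5
prologue pushed ['r0', 'r1'] at ['0xc4', '0xc3']

MEM = 0x8c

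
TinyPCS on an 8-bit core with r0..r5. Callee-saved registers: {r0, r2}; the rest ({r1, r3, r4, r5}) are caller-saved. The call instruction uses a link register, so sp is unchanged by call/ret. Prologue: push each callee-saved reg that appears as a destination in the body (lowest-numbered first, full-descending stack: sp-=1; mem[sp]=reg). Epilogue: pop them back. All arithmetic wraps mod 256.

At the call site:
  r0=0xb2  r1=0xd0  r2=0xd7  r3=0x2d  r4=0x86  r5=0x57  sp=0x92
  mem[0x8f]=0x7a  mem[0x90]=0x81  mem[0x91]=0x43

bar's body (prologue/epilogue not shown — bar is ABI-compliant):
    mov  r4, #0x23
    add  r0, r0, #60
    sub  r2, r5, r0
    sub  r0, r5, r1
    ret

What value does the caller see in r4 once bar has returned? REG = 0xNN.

REG = 0x23

prologue: push r0 -> mem[0x91]=0xb2, sp=0x91
prologue: push r2 -> mem[0x90]=0xd7, sp=0x90
body[0] mov  r4, #0x23 -> r4=0x23
body[1] add  r0, r0, #60 -> r0=0xee
body[2] sub  r2, r5, r0 -> r2=0x69
body[3] sub  r0, r5, r1 -> r0=0x87
epilogue: pop r2=0xd7, sp=0x91
epilogue: pop r0=0xb2, sp=0x92
r4 is caller-saved -> body value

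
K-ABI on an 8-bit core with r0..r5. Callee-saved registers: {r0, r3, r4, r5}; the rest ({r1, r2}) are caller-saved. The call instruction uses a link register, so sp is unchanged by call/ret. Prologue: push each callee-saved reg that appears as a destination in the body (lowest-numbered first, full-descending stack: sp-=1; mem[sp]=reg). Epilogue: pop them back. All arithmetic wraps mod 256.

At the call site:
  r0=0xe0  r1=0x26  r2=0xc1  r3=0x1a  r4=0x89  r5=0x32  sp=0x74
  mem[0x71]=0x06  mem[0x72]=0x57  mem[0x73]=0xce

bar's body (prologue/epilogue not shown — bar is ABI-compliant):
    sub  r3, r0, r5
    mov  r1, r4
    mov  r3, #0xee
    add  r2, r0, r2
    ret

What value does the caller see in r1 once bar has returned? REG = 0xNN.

REG = 0x89

prologue: push r3 → mem[0x73]=0x1a, sp=0x73
body[0] sub  r3, r0, r5 → r3=0xae
body[1] mov  r1, r4 → r1=0x89
body[2] mov  r3, #0xee → r3=0xee
body[3] add  r2, r0, r2 → r2=0xa1
epilogue: pop r3=0x1a, sp=0x74
r1 is caller-saved → body value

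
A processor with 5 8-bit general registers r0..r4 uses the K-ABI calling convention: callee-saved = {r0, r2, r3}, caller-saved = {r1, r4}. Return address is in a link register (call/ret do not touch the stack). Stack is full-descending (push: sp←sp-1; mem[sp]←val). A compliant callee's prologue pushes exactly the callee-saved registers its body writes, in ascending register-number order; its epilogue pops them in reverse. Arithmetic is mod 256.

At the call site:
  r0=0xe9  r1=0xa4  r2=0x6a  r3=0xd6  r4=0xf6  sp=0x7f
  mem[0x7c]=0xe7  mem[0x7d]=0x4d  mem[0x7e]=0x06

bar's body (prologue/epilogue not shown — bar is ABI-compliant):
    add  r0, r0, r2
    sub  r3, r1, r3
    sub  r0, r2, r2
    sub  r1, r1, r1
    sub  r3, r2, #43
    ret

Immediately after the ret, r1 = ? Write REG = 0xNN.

prologue: push r0 → mem[0x7e]=0xe9, sp=0x7e
prologue: push r3 → mem[0x7d]=0xd6, sp=0x7d
body[0] add  r0, r0, r2 → r0=0x53
body[1] sub  r3, r1, r3 → r3=0xce
body[2] sub  r0, r2, r2 → r0=0x00
body[3] sub  r1, r1, r1 → r1=0x00
body[4] sub  r3, r2, #43 → r3=0x3f
epilogue: pop r3=0xd6, sp=0x7e
epilogue: pop r0=0xe9, sp=0x7f
r1 is caller-saved → body value

REG = 0x00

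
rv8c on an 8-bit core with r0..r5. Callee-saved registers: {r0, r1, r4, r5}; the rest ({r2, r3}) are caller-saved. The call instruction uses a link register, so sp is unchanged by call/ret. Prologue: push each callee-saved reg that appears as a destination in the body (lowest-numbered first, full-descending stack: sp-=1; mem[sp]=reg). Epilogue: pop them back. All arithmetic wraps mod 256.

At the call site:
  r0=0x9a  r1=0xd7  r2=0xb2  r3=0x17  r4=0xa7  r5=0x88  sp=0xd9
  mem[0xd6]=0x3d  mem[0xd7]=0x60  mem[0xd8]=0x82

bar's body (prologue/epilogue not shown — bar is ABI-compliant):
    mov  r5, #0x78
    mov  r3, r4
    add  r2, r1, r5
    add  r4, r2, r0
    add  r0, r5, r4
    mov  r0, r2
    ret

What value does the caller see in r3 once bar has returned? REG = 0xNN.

REG = 0xa7

prologue: push r0 → mem[0xd8]=0x9a, sp=0xd8
prologue: push r4 → mem[0xd7]=0xa7, sp=0xd7
prologue: push r5 → mem[0xd6]=0x88, sp=0xd6
body[0] mov  r5, #0x78 → r5=0x78
body[1] mov  r3, r4 → r3=0xa7
body[2] add  r2, r1, r5 → r2=0x4f
body[3] add  r4, r2, r0 → r4=0xe9
body[4] add  r0, r5, r4 → r0=0x61
body[5] mov  r0, r2 → r0=0x4f
epilogue: pop r5=0x88, sp=0xd7
epilogue: pop r4=0xa7, sp=0xd8
epilogue: pop r0=0x9a, sp=0xd9
r3 is caller-saved → body value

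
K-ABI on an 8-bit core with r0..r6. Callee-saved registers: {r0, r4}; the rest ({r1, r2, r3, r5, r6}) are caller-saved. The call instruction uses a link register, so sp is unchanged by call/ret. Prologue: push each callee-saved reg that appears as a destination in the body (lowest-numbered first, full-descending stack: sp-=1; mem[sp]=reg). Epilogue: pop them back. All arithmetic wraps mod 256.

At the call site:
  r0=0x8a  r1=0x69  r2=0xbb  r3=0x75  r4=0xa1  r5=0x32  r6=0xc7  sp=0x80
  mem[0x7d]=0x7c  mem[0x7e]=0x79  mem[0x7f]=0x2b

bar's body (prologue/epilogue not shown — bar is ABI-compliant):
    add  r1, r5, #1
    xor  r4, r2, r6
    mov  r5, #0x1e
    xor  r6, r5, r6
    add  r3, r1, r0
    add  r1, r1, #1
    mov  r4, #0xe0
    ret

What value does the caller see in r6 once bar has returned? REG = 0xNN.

prologue: push r4 → mem[0x7f]=0xa1, sp=0x7f
body[0] add  r1, r5, #1 → r1=0x33
body[1] xor  r4, r2, r6 → r4=0x7c
body[2] mov  r5, #0x1e → r5=0x1e
body[3] xor  r6, r5, r6 → r6=0xd9
body[4] add  r3, r1, r0 → r3=0xbd
body[5] add  r1, r1, #1 → r1=0x34
body[6] mov  r4, #0xe0 → r4=0xe0
epilogue: pop r4=0xa1, sp=0x80
r6 is caller-saved → body value

REG = 0xd9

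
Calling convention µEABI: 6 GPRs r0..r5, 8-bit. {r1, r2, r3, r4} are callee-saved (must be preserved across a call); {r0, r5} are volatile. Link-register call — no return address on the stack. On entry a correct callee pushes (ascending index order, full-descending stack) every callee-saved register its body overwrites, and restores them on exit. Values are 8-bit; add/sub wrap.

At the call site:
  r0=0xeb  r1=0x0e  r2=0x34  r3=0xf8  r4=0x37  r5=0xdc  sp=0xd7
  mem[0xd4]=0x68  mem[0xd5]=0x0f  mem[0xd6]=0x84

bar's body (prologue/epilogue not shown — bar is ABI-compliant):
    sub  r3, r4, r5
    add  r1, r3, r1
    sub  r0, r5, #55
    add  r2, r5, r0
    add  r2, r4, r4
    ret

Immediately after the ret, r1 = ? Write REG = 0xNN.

prologue: push r1 -> mem[0xd6]=0x0e, sp=0xd6
prologue: push r2 -> mem[0xd5]=0x34, sp=0xd5
prologue: push r3 -> mem[0xd4]=0xf8, sp=0xd4
body[0] sub  r3, r4, r5 -> r3=0x5b
body[1] add  r1, r3, r1 -> r1=0x69
body[2] sub  r0, r5, #55 -> r0=0xa5
body[3] add  r2, r5, r0 -> r2=0x81
body[4] add  r2, r4, r4 -> r2=0x6e
epilogue: pop r3=0xf8, sp=0xd5
epilogue: pop r2=0x34, sp=0xd6
epilogue: pop r1=0x0e, sp=0xd7
r1 is callee-saved -> restored

REG = 0x0e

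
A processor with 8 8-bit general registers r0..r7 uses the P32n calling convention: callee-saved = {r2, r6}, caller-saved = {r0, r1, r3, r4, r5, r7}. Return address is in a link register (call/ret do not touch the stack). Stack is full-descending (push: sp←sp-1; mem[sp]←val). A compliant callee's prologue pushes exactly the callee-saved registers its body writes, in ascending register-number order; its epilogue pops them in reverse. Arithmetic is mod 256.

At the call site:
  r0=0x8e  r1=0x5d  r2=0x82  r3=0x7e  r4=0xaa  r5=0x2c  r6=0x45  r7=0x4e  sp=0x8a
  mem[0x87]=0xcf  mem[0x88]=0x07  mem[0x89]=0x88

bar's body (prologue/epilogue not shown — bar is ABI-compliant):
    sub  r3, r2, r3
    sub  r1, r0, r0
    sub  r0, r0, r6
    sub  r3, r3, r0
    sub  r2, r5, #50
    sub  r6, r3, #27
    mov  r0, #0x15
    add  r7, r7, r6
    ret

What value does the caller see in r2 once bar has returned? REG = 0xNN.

REG = 0x82

prologue: push r2 -> mem[0x89]=0x82, sp=0x89
prologue: push r6 -> mem[0x88]=0x45, sp=0x88
body[0] sub  r3, r2, r3 -> r3=0x04
body[1] sub  r1, r0, r0 -> r1=0x00
body[2] sub  r0, r0, r6 -> r0=0x49
body[3] sub  r3, r3, r0 -> r3=0xbb
body[4] sub  r2, r5, #50 -> r2=0xfa
body[5] sub  r6, r3, #27 -> r6=0xa0
body[6] mov  r0, #0x15 -> r0=0x15
body[7] add  r7, r7, r6 -> r7=0xee
epilogue: pop r6=0x45, sp=0x89
epilogue: pop r2=0x82, sp=0x8a
r2 is callee-saved -> restored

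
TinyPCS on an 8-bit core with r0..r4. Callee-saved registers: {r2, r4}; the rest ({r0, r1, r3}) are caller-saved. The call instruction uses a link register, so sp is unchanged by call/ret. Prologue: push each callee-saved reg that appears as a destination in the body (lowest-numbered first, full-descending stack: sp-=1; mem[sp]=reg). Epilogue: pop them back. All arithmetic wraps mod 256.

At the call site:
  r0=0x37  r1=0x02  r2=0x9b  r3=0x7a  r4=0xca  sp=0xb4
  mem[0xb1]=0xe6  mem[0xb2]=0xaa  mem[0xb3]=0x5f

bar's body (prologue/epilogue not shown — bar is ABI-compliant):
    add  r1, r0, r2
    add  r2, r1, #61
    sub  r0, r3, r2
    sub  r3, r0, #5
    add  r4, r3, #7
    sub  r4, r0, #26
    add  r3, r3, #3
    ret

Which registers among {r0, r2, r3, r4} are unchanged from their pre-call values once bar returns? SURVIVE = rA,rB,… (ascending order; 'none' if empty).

SURVIVE = r2,r4

prologue: push r2 -> mem[0xb3]=0x9b, sp=0xb3
prologue: push r4 -> mem[0xb2]=0xca, sp=0xb2
body[0] add  r1, r0, r2 -> r1=0xd2
body[1] add  r2, r1, #61 -> r2=0x0f
body[2] sub  r0, r3, r2 -> r0=0x6b
body[3] sub  r3, r0, #5 -> r3=0x66
body[4] add  r4, r3, #7 -> r4=0x6d
body[5] sub  r4, r0, #26 -> r4=0x51
body[6] add  r3, r3, #3 -> r3=0x69
epilogue: pop r4=0xca, sp=0xb3
epilogue: pop r2=0x9b, sp=0xb4
r0: caller-saved, written=True
r2: callee-saved, written=True
r3: caller-saved, written=True
r4: callee-saved, written=True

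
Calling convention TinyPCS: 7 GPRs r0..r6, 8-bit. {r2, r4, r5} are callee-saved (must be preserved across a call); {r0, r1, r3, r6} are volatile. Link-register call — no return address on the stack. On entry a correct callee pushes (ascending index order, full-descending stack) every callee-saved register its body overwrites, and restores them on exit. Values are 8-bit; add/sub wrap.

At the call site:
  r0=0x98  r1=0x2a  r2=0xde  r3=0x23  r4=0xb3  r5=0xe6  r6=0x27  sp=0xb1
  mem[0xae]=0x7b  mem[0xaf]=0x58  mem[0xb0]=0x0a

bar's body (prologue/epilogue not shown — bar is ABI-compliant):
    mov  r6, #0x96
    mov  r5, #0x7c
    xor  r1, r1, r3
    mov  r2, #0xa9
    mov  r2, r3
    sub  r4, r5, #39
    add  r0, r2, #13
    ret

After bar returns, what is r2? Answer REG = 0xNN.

REG = 0xde

prologue: push r2 → mem[0xb0]=0xde, sp=0xb0
prologue: push r4 → mem[0xaf]=0xb3, sp=0xaf
prologue: push r5 → mem[0xae]=0xe6, sp=0xae
body[0] mov  r6, #0x96 → r6=0x96
body[1] mov  r5, #0x7c → r5=0x7c
body[2] xor  r1, r1, r3 → r1=0x09
body[3] mov  r2, #0xa9 → r2=0xa9
body[4] mov  r2, r3 → r2=0x23
body[5] sub  r4, r5, #39 → r4=0x55
body[6] add  r0, r2, #13 → r0=0x30
epilogue: pop r5=0xe6, sp=0xaf
epilogue: pop r4=0xb3, sp=0xb0
epilogue: pop r2=0xde, sp=0xb1
r2 is callee-saved → restored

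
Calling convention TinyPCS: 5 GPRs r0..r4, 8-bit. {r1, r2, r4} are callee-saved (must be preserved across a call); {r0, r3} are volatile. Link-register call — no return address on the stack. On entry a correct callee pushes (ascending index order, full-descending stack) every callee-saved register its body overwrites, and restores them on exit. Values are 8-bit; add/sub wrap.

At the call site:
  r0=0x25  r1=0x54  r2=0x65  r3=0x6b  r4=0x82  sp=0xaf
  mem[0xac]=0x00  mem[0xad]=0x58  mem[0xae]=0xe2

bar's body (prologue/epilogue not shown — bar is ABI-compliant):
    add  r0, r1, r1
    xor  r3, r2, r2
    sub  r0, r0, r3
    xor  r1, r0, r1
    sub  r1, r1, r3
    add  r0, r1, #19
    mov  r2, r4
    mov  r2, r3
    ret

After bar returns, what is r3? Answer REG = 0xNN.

REG = 0x00

prologue: push r1 → mem[0xae]=0x54, sp=0xae
prologue: push r2 → mem[0xad]=0x65, sp=0xad
body[0] add  r0, r1, r1 → r0=0xa8
body[1] xor  r3, r2, r2 → r3=0x00
body[2] sub  r0, r0, r3 → r0=0xa8
body[3] xor  r1, r0, r1 → r1=0xfc
body[4] sub  r1, r1, r3 → r1=0xfc
body[5] add  r0, r1, #19 → r0=0x0f
body[6] mov  r2, r4 → r2=0x82
body[7] mov  r2, r3 → r2=0x00
epilogue: pop r2=0x65, sp=0xae
epilogue: pop r1=0x54, sp=0xaf
r3 is caller-saved → body value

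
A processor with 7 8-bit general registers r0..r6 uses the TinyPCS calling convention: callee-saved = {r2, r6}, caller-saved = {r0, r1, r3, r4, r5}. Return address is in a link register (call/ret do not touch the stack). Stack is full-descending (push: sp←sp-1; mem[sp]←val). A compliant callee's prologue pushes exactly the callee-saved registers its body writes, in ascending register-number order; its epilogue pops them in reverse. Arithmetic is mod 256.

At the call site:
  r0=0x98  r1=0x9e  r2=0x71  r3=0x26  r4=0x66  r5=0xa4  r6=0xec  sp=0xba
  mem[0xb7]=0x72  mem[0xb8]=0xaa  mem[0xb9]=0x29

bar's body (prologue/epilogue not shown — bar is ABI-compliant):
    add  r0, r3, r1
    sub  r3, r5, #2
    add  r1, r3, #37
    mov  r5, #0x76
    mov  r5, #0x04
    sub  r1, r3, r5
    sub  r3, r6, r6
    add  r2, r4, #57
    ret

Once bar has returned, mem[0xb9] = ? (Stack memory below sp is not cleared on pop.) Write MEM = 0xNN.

MEM = 0x71

prologue: push r2 -> mem[0xb9]=0x71, sp=0xb9
body[0] add  r0, r3, r1 -> r0=0xc4
body[1] sub  r3, r5, #2 -> r3=0xa2
body[2] add  r1, r3, #37 -> r1=0xc7
body[3] mov  r5, #0x76 -> r5=0x76
body[4] mov  r5, #0x04 -> r5=0x04
body[5] sub  r1, r3, r5 -> r1=0x9e
body[6] sub  r3, r6, r6 -> r3=0x00
body[7] add  r2, r4, #57 -> r2=0x9f
epilogue: pop r2=0x71, sp=0xba
prologue pushed ['r2'] at ['0xb9']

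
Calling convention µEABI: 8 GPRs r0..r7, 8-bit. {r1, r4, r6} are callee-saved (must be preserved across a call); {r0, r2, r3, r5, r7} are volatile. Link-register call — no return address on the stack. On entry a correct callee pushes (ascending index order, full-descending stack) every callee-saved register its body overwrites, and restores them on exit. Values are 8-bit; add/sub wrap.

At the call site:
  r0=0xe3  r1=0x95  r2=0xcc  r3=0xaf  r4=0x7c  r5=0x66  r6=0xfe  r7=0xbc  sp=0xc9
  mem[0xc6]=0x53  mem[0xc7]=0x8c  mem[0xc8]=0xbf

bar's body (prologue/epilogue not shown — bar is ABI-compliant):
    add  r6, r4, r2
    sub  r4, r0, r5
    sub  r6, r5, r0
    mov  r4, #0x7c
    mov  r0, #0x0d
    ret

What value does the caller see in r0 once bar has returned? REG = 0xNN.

prologue: push r4 → mem[0xc8]=0x7c, sp=0xc8
prologue: push r6 → mem[0xc7]=0xfe, sp=0xc7
body[0] add  r6, r4, r2 → r6=0x48
body[1] sub  r4, r0, r5 → r4=0x7d
body[2] sub  r6, r5, r0 → r6=0x83
body[3] mov  r4, #0x7c → r4=0x7c
body[4] mov  r0, #0x0d → r0=0x0d
epilogue: pop r6=0xfe, sp=0xc8
epilogue: pop r4=0x7c, sp=0xc9
r0 is caller-saved → body value

REG = 0x0d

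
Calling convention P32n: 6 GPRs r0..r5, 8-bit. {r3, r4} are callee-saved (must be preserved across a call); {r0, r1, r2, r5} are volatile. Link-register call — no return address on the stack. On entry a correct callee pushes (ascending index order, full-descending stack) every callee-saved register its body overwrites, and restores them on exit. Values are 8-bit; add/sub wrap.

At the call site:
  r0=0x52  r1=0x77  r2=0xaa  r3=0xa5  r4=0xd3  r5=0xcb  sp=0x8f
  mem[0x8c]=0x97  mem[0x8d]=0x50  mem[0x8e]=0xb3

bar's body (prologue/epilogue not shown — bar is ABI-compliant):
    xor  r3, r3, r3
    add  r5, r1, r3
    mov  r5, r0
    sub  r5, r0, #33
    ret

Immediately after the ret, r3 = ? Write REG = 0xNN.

REG = 0xa5

prologue: push r3 -> mem[0x8e]=0xa5, sp=0x8e
body[0] xor  r3, r3, r3 -> r3=0x00
body[1] add  r5, r1, r3 -> r5=0x77
body[2] mov  r5, r0 -> r5=0x52
body[3] sub  r5, r0, #33 -> r5=0x31
epilogue: pop r3=0xa5, sp=0x8f
r3 is callee-saved -> restored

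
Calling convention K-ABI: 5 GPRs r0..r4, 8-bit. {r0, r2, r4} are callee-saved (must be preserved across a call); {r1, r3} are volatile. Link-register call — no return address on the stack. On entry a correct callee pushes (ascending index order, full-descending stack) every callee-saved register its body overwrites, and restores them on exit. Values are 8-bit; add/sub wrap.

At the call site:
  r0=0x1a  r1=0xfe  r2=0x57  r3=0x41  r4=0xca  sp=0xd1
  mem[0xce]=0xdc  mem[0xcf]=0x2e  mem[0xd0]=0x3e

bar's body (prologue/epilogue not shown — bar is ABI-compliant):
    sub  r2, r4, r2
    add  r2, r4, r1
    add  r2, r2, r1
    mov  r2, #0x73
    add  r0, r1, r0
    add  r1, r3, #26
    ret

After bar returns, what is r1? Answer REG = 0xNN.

prologue: push r0 -> mem[0xd0]=0x1a, sp=0xd0
prologue: push r2 -> mem[0xcf]=0x57, sp=0xcf
body[0] sub  r2, r4, r2 -> r2=0x73
body[1] add  r2, r4, r1 -> r2=0xc8
body[2] add  r2, r2, r1 -> r2=0xc6
body[3] mov  r2, #0x73 -> r2=0x73
body[4] add  r0, r1, r0 -> r0=0x18
body[5] add  r1, r3, #26 -> r1=0x5b
epilogue: pop r2=0x57, sp=0xd0
epilogue: pop r0=0x1a, sp=0xd1
r1 is caller-saved -> body value

REG = 0x5b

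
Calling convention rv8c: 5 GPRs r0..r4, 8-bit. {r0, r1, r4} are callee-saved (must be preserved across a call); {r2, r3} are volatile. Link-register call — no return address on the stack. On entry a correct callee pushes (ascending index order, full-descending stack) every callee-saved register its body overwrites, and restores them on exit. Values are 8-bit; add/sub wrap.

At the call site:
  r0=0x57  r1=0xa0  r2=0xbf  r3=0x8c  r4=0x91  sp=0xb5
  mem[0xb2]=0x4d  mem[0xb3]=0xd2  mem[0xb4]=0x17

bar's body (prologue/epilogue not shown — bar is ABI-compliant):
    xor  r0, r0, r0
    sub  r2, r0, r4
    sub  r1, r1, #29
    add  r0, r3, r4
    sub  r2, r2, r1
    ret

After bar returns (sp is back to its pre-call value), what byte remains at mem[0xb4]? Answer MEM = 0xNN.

MEM = 0x57

prologue: push r0 -> mem[0xb4]=0x57, sp=0xb4
prologue: push r1 -> mem[0xb3]=0xa0, sp=0xb3
body[0] xor  r0, r0, r0 -> r0=0x00
body[1] sub  r2, r0, r4 -> r2=0x6f
body[2] sub  r1, r1, #29 -> r1=0x83
body[3] add  r0, r3, r4 -> r0=0x1d
body[4] sub  r2, r2, r1 -> r2=0xec
epilogue: pop r1=0xa0, sp=0xb4
epilogue: pop r0=0x57, sp=0xb5
prologue pushed ['r0', 'r1'] at ['0xb4', '0xb3']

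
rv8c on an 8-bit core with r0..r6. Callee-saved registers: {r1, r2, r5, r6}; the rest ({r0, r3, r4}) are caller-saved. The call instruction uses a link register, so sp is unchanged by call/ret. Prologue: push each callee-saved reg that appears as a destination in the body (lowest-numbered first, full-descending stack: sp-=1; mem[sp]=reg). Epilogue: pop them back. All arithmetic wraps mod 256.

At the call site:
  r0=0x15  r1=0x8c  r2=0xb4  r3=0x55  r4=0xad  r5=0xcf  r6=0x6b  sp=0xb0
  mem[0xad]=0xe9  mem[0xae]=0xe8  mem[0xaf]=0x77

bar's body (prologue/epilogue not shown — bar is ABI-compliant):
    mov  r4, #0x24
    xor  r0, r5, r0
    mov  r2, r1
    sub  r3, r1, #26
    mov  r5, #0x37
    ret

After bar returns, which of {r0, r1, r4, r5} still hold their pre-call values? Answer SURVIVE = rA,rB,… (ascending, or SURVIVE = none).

SURVIVE = r1,r5

prologue: push r2 → mem[0xaf]=0xb4, sp=0xaf
prologue: push r5 → mem[0xae]=0xcf, sp=0xae
body[0] mov  r4, #0x24 → r4=0x24
body[1] xor  r0, r5, r0 → r0=0xda
body[2] mov  r2, r1 → r2=0x8c
body[3] sub  r3, r1, #26 → r3=0x72
body[4] mov  r5, #0x37 → r5=0x37
epilogue: pop r5=0xcf, sp=0xaf
epilogue: pop r2=0xb4, sp=0xb0
r0: caller-saved, written=True
r1: callee-saved, written=False
r4: caller-saved, written=True
r5: callee-saved, written=True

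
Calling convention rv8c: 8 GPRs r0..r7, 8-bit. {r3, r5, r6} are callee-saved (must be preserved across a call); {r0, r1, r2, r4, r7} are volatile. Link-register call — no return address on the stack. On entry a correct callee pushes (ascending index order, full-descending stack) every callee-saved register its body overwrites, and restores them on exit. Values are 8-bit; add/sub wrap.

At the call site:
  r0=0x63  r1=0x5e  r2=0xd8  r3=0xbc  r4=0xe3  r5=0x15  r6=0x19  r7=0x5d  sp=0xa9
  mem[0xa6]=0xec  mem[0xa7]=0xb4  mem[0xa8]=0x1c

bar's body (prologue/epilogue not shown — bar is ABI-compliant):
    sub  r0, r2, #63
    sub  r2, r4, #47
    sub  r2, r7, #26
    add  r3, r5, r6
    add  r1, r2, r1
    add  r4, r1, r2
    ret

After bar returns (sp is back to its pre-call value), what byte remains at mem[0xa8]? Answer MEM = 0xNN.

prologue: push r3 -> mem[0xa8]=0xbc, sp=0xa8
body[0] sub  r0, r2, #63 -> r0=0x99
body[1] sub  r2, r4, #47 -> r2=0xb4
body[2] sub  r2, r7, #26 -> r2=0x43
body[3] add  r3, r5, r6 -> r3=0x2e
body[4] add  r1, r2, r1 -> r1=0xa1
body[5] add  r4, r1, r2 -> r4=0xe4
epilogue: pop r3=0xbc, sp=0xa9
prologue pushed ['r3'] at ['0xa8']

MEM = 0xbc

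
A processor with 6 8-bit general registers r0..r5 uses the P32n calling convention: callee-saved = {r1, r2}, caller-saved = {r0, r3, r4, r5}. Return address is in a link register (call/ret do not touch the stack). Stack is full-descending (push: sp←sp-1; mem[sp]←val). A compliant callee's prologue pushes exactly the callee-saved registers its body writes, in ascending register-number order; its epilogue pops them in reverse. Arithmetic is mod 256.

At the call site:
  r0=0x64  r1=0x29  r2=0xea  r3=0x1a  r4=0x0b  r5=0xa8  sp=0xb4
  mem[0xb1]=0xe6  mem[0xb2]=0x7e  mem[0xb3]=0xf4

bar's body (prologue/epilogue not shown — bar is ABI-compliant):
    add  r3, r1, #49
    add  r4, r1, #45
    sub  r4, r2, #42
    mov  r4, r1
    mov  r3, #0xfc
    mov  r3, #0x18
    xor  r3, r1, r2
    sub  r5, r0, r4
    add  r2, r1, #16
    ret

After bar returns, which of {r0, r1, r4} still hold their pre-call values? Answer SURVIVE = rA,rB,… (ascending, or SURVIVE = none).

SURVIVE = r0,r1

prologue: push r2 → mem[0xb3]=0xea, sp=0xb3
body[0] add  r3, r1, #49 → r3=0x5a
body[1] add  r4, r1, #45 → r4=0x56
body[2] sub  r4, r2, #42 → r4=0xc0
body[3] mov  r4, r1 → r4=0x29
body[4] mov  r3, #0xfc → r3=0xfc
body[5] mov  r3, #0x18 → r3=0x18
body[6] xor  r3, r1, r2 → r3=0xc3
body[7] sub  r5, r0, r4 → r5=0x3b
body[8] add  r2, r1, #16 → r2=0x39
epilogue: pop r2=0xea, sp=0xb4
r0: caller-saved, written=False
r1: callee-saved, written=False
r4: caller-saved, written=True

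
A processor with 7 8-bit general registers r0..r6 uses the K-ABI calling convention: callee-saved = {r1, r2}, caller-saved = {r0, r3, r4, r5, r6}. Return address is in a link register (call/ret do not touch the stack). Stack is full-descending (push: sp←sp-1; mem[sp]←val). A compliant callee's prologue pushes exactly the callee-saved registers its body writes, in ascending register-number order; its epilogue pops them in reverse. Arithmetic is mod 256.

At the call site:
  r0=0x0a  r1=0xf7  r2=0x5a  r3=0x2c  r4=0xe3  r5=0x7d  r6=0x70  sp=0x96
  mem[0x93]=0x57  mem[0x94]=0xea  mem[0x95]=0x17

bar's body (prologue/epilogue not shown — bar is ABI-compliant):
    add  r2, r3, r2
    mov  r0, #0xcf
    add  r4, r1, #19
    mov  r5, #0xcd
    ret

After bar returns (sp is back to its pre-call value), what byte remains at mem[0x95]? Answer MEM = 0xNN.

prologue: push r2 → mem[0x95]=0x5a, sp=0x95
body[0] add  r2, r3, r2 → r2=0x86
body[1] mov  r0, #0xcf → r0=0xcf
body[2] add  r4, r1, #19 → r4=0x0a
body[3] mov  r5, #0xcd → r5=0xcd
epilogue: pop r2=0x5a, sp=0x96
prologue pushed ['r2'] at ['0x95']

MEM = 0x5a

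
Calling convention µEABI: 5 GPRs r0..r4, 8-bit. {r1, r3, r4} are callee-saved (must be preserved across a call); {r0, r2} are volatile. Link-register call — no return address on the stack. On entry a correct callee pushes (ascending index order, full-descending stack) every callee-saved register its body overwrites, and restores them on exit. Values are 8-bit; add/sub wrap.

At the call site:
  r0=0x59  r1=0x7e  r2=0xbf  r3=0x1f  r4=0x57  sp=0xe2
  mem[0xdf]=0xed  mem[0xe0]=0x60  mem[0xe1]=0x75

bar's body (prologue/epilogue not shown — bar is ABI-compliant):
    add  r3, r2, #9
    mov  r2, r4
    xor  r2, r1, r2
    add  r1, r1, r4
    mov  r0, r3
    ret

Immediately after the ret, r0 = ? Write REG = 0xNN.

REG = 0xc8

prologue: push r1 -> mem[0xe1]=0x7e, sp=0xe1
prologue: push r3 -> mem[0xe0]=0x1f, sp=0xe0
body[0] add  r3, r2, #9 -> r3=0xc8
body[1] mov  r2, r4 -> r2=0x57
body[2] xor  r2, r1, r2 -> r2=0x29
body[3] add  r1, r1, r4 -> r1=0xd5
body[4] mov  r0, r3 -> r0=0xc8
epilogue: pop r3=0x1f, sp=0xe1
epilogue: pop r1=0x7e, sp=0xe2
r0 is caller-saved -> body value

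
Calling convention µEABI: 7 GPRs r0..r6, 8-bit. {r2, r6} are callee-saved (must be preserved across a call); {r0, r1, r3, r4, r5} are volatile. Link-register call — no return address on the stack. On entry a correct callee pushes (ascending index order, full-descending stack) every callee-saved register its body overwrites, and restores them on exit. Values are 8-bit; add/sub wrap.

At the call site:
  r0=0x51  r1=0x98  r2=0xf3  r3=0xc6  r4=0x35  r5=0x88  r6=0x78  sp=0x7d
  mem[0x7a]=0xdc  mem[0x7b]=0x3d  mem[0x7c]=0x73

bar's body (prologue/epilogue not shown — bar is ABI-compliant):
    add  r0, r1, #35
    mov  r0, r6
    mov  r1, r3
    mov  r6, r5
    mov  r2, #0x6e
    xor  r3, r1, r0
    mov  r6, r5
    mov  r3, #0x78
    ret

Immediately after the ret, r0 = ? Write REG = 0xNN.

prologue: push r2 → mem[0x7c]=0xf3, sp=0x7c
prologue: push r6 → mem[0x7b]=0x78, sp=0x7b
body[0] add  r0, r1, #35 → r0=0xbb
body[1] mov  r0, r6 → r0=0x78
body[2] mov  r1, r3 → r1=0xc6
body[3] mov  r6, r5 → r6=0x88
body[4] mov  r2, #0x6e → r2=0x6e
body[5] xor  r3, r1, r0 → r3=0xbe
body[6] mov  r6, r5 → r6=0x88
body[7] mov  r3, #0x78 → r3=0x78
epilogue: pop r6=0x78, sp=0x7c
epilogue: pop r2=0xf3, sp=0x7d
r0 is caller-saved → body value

REG = 0x78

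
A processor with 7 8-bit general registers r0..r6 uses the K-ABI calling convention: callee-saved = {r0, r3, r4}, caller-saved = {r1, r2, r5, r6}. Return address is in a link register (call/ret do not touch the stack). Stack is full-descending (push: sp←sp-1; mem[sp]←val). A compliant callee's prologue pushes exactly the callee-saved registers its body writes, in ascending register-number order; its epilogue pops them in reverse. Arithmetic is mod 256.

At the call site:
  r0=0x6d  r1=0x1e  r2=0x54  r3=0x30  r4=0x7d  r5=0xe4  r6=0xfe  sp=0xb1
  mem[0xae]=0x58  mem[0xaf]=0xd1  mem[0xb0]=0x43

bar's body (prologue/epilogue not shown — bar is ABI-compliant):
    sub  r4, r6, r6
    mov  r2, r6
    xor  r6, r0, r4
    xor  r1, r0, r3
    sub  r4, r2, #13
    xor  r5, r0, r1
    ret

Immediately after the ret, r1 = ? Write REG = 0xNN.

REG = 0x5d

prologue: push r4 -> mem[0xb0]=0x7d, sp=0xb0
body[0] sub  r4, r6, r6 -> r4=0x00
body[1] mov  r2, r6 -> r2=0xfe
body[2] xor  r6, r0, r4 -> r6=0x6d
body[3] xor  r1, r0, r3 -> r1=0x5d
body[4] sub  r4, r2, #13 -> r4=0xf1
body[5] xor  r5, r0, r1 -> r5=0x30
epilogue: pop r4=0x7d, sp=0xb1
r1 is caller-saved -> body value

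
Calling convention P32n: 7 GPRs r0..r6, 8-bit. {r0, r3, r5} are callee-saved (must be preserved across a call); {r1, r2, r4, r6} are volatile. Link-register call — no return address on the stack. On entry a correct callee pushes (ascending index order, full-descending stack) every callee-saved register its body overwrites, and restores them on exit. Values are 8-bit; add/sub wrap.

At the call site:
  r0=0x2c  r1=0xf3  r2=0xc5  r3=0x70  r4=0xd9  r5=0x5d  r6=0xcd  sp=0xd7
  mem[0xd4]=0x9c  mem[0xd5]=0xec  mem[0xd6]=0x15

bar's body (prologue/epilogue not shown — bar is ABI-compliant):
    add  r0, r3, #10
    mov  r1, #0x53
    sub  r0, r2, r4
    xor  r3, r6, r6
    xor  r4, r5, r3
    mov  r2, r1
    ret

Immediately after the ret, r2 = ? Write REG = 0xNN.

prologue: push r0 → mem[0xd6]=0x2c, sp=0xd6
prologue: push r3 → mem[0xd5]=0x70, sp=0xd5
body[0] add  r0, r3, #10 → r0=0x7a
body[1] mov  r1, #0x53 → r1=0x53
body[2] sub  r0, r2, r4 → r0=0xec
body[3] xor  r3, r6, r6 → r3=0x00
body[4] xor  r4, r5, r3 → r4=0x5d
body[5] mov  r2, r1 → r2=0x53
epilogue: pop r3=0x70, sp=0xd6
epilogue: pop r0=0x2c, sp=0xd7
r2 is caller-saved → body value

REG = 0x53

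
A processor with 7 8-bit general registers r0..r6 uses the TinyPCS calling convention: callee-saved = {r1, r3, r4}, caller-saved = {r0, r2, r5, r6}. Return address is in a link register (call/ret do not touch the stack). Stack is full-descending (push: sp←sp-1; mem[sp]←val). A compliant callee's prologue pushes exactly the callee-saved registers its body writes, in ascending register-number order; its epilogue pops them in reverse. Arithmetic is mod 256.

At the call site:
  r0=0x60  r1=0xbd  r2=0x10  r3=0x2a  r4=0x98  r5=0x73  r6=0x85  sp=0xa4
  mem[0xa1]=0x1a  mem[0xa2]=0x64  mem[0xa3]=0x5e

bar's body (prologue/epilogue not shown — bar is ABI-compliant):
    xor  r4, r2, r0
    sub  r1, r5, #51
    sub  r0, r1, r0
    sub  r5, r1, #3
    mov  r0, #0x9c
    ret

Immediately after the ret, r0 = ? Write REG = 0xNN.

prologue: push r1 -> mem[0xa3]=0xbd, sp=0xa3
prologue: push r4 -> mem[0xa2]=0x98, sp=0xa2
body[0] xor  r4, r2, r0 -> r4=0x70
body[1] sub  r1, r5, #51 -> r1=0x40
body[2] sub  r0, r1, r0 -> r0=0xe0
body[3] sub  r5, r1, #3 -> r5=0x3d
body[4] mov  r0, #0x9c -> r0=0x9c
epilogue: pop r4=0x98, sp=0xa3
epilogue: pop r1=0xbd, sp=0xa4
r0 is caller-saved -> body value

REG = 0x9c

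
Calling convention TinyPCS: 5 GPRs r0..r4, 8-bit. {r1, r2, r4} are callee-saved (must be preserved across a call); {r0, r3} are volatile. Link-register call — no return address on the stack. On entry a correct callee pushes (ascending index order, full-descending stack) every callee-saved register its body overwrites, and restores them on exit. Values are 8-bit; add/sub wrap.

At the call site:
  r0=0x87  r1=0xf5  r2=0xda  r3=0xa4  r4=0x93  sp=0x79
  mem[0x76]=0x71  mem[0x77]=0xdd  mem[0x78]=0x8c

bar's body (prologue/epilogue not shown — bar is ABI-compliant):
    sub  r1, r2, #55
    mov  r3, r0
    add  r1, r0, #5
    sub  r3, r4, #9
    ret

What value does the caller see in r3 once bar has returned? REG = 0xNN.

REG = 0x8a

prologue: push r1 -> mem[0x78]=0xf5, sp=0x78
body[0] sub  r1, r2, #55 -> r1=0xa3
body[1] mov  r3, r0 -> r3=0x87
body[2] add  r1, r0, #5 -> r1=0x8c
body[3] sub  r3, r4, #9 -> r3=0x8a
epilogue: pop r1=0xf5, sp=0x79
r3 is caller-saved -> body value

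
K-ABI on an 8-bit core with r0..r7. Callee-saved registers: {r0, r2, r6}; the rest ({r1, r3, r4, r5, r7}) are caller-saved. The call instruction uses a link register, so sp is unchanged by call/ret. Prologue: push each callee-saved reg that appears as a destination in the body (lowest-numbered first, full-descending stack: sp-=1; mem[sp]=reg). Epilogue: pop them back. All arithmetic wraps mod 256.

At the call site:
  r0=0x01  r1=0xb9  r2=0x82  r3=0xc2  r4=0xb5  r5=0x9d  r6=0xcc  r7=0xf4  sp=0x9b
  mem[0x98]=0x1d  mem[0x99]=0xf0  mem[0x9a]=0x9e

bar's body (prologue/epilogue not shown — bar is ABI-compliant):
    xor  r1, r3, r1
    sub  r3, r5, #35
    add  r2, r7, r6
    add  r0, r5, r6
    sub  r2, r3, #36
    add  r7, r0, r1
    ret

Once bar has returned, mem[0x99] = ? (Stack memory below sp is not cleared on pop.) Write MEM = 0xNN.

prologue: push r0 → mem[0x9a]=0x01, sp=0x9a
prologue: push r2 → mem[0x99]=0x82, sp=0x99
body[0] xor  r1, r3, r1 → r1=0x7b
body[1] sub  r3, r5, #35 → r3=0x7a
body[2] add  r2, r7, r6 → r2=0xc0
body[3] add  r0, r5, r6 → r0=0x69
body[4] sub  r2, r3, #36 → r2=0x56
body[5] add  r7, r0, r1 → r7=0xe4
epilogue: pop r2=0x82, sp=0x9a
epilogue: pop r0=0x01, sp=0x9b
prologue pushed ['r0', 'r2'] at ['0x9a', '0x99']

MEM = 0x82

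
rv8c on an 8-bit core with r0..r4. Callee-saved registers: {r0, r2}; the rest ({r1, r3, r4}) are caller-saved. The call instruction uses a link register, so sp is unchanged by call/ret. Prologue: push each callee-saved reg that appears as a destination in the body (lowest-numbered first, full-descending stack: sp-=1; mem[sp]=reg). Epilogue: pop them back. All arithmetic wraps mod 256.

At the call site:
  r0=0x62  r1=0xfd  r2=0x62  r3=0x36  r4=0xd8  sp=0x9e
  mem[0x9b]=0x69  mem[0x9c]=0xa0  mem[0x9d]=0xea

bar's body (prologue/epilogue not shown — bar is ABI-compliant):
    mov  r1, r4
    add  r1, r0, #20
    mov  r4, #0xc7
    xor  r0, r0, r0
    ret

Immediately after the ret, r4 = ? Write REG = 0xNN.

prologue: push r0 → mem[0x9d]=0x62, sp=0x9d
body[0] mov  r1, r4 → r1=0xd8
body[1] add  r1, r0, #20 → r1=0x76
body[2] mov  r4, #0xc7 → r4=0xc7
body[3] xor  r0, r0, r0 → r0=0x00
epilogue: pop r0=0x62, sp=0x9e
r4 is caller-saved → body value

REG = 0xc7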